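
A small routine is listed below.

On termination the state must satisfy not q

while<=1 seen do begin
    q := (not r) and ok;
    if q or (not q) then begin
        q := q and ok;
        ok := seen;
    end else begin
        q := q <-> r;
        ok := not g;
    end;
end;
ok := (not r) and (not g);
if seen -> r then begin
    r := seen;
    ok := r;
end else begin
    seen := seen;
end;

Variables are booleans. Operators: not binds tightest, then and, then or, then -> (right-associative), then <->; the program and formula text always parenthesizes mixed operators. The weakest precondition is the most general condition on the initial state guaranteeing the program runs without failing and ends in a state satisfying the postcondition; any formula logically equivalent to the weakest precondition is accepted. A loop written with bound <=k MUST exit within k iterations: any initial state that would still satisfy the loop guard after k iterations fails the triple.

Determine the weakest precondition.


Working backward. After the program, not q must hold.
Then branch requires not q; else branch requires not q.
Before the if: ((seen -> r) -> (not q)) and ((not (seen -> r)) -> (not q))
Before ok := (not r) and (not g): ((seen -> r) -> (not q)) and ((not (seen -> r)) -> (not q))
Before the loop (bound <=1), unroll the exhaustion recursion (WP_0 = exit-now case; WP_j = one more guarded iteration, up to j = 1):
  WP_0: (not seen) and ((seen -> r) -> (not q)) and ((not (seen -> r)) -> (not q))
  WP_1: (seen -> ((not seen) and ((seen -> r) -> (not ((not r) and ok))) and ((not (seen -> r)) -> (not ((not r) and ok))))) and ((not seen) -> (((seen -> r) -> (not q)) and ((not (seen -> r)) -> (not q))))
So before the loop: (seen -> ((not seen) and ((seen -> r) -> (not ((not r) and ok))) and ((not (seen -> r)) -> (not ((not r) and ok))))) and ((not seen) -> (((seen -> r) -> (not q)) and ((not (seen -> r)) -> (not q))))
Answer: WP = (seen -> ((not seen) and ((seen -> r) -> (not ((not r) and ok))) and ((not (seen -> r)) -> (not ((not r) and ok))))) and ((not seen) -> (((seen -> r) -> (not q)) and ((not (seen -> r)) -> (not q))))


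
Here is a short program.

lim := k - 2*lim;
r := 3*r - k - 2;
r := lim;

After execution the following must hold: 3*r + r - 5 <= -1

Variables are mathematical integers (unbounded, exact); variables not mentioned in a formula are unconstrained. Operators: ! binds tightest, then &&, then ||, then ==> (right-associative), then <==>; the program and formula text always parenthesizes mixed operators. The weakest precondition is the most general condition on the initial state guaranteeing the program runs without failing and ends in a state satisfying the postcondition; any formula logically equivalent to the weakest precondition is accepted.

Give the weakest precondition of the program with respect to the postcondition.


Working backward. After the program, the postcondition 3*r + r - 5 <= -1 must hold; in canonical form it is 4*r <= 4.
Before r := lim: 4*lim <= 4
Before r := 3*r - k - 2: 4*lim <= 4
Before lim := k - 2*lim: 4*k <= 8*lim + 4
Answer: WP = 4*k <= 8*lim + 4


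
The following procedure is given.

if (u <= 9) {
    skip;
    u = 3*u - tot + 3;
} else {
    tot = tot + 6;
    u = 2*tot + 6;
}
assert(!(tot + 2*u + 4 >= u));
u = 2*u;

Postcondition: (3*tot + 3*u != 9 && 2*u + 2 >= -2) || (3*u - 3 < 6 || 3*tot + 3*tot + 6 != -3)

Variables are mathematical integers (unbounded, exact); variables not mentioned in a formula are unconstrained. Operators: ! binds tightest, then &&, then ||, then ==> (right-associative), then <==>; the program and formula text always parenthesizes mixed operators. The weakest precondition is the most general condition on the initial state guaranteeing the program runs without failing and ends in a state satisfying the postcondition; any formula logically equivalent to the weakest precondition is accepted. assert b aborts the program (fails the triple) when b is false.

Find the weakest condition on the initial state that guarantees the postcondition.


Working backward. After the program, the postcondition (3*tot + 3*u != 9 && 2*u + 2 >= -2) || (3*u - 3 < 6 || 3*tot + 3*tot + 6 != -3) must hold; in canonical form it is (3*tot + 3*u != 9 && 2*u >= -4) || 3*u < 9 || 6*tot != -9.
Before u := 2*u: (3*tot + 6*u != 9 && 4*u >= -4) || 6*u < 9 || 6*tot != -9
Before assert !(tot + 2*u + 4 >= u): (!(tot + u >= -4)) && ((3*tot + 6*u != 9 && 4*u >= -4) || 6*u < 9 || 6*tot != -9)
Then branch requires (!(3*u >= -7)) && ((18*u != 3*tot - 9 && 12*u >= 4*tot - 16) || 18*u < 6*tot - 9 || 6*tot != -9); else branch requires (!(3*tot >= -28)) && ((15*tot != -117 && 8*tot >= -76) || 12*tot < -99 || 6*tot != -45).
Before the if: (u <= 9 ==> ((!(3*u >= -7)) && ((18*u != 3*tot - 9 && 12*u >= 4*tot - 16) || 18*u < 6*tot - 9 || 6*tot != -9))) && ((!(u <= 9)) ==> ((!(3*tot >= -28)) && ((15*tot != -117 && 8*tot >= -76) || 12*tot < -99 || 6*tot != -45)))
Answer: WP = (u <= 9 ==> ((!(3*u >= -7)) && ((18*u != 3*tot - 9 && 12*u >= 4*tot - 16) || 18*u < 6*tot - 9 || 6*tot != -9))) && ((!(u <= 9)) ==> ((!(3*tot >= -28)) && ((15*tot != -117 && 8*tot >= -76) || 12*tot < -99 || 6*tot != -45)))


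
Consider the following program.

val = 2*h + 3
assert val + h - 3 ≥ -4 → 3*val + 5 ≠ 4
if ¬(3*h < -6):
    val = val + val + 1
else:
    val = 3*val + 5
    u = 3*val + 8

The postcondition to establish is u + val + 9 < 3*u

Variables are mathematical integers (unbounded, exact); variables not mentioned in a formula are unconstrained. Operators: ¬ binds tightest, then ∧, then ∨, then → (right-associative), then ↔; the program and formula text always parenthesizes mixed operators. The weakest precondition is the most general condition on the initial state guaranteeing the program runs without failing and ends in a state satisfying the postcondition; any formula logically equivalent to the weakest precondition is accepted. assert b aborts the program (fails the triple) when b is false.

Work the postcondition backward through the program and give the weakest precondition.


Working backward. After the program, the postcondition u + val + 9 < 3*u must hold; in canonical form it is val < 2*u - 9.
Then branch requires 2*val < 2*u - 10; else branch requires 15*val > -32.
Before the if: ((¬(3*h < -6)) → 2*val < 2*u - 10) ∧ (3*h < -6 → 15*val > -32)
Before assert val + h - 3 ≥ -4 → 3*val + 5 ≠ 4: (h + val ≥ -1 → 3*val ≠ -1) ∧ ((¬(3*h < -6)) → 2*val < 2*u - 10) ∧ (3*h < -6 → 15*val > -32)
Before val := 2*h + 3: (3*h ≥ -4 → 6*h ≠ -10) ∧ ((¬(3*h < -6)) → 4*h < 2*u - 16) ∧ (3*h < -6 → 30*h > -77)
Answer: WP = (3*h ≥ -4 → 6*h ≠ -10) ∧ ((¬(3*h < -6)) → 4*h < 2*u - 16) ∧ (3*h < -6 → 30*h > -77)


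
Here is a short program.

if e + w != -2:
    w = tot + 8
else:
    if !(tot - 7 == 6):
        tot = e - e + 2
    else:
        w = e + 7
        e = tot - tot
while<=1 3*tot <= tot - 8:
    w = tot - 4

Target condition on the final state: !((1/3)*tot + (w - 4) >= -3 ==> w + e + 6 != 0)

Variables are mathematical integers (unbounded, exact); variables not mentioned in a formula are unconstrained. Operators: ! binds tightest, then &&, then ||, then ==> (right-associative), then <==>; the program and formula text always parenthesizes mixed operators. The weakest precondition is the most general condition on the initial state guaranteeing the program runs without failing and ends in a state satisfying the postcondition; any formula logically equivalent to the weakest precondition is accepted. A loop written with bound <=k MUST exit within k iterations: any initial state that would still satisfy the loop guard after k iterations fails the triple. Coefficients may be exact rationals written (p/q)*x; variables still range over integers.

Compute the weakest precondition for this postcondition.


Working backward. After the program, the postcondition !((1/3)*tot + (w - 4) >= -3 ==> w + e + 6 != 0) must hold; in canonical form it is !((1/3)*tot + w >= 1 ==> e + w != -6).
Before the loop (bound <=1), unroll the exhaustion recursion (WP_0 = exit-now case; WP_j = one more guarded iteration, up to j = 1):
  WP_0: (!(2*tot <= -8)) && (!((1/3)*tot + w >= 1 ==> e + w != -6))
  WP_1: (2*tot <= -8 ==> ((!(2*tot <= -8)) && (!((4/3)*tot >= 5 ==> e + tot != -2)))) && ((!(2*tot <= -8)) ==> (!((1/3)*tot + w >= 1 ==> e + w != -6)))
So before the loop: (2*tot <= -8 ==> ((!(2*tot <= -8)) && (!((4/3)*tot >= 5 ==> e + tot != -2)))) && ((!(2*tot <= -8)) ==> (!((1/3)*tot + w >= 1 ==> e + w != -6)))
Then branch requires (2*tot <= -8 ==> ((!(2*tot <= -8)) && (!((4/3)*tot >= 5 ==> e + tot != -2)))) && ((!(2*tot <= -8)) ==> (!((4/3)*tot >= -7 ==> e + tot != -14))); else branch requires ((!(tot == 13)) ==> (!(w >= 1/3 ==> e + w != -6))) && (tot == 13 ==> ((2*tot <= -8 ==> ((!(2*tot <= -8)) && (!((4/3)*tot >= 5 ==> tot != -2)))) && ((!(2*tot <= -8)) ==> (!(e + (1/3)*tot >= -6 ==> e != -13))))).
Before the if: (e + w != -2 ==> ((2*tot <= -8 ==> ((!(2*tot <= -8)) && (!((4/3)*tot >= 5 ==> e + tot != -2)))) && ((!(2*tot <= -8)) ==> (!((4/3)*tot >= -7 ==> e + tot != -14))))) && ((!(e + w != -2)) ==> (((!(tot == 13)) ==> (!(w >= 1/3 ==> e + w != -6))) && (tot == 13 ==> ((2*tot <= -8 ==> ((!(2*tot <= -8)) && (!((4/3)*tot >= 5 ==> tot != -2)))) && ((!(2*tot <= -8)) ==> (!(e + (1/3)*tot >= -6 ==> e != -13)))))))
Answer: WP = (e + w != -2 ==> ((2*tot <= -8 ==> ((!(2*tot <= -8)) && (!((4/3)*tot >= 5 ==> e + tot != -2)))) && ((!(2*tot <= -8)) ==> (!((4/3)*tot >= -7 ==> e + tot != -14))))) && ((!(e + w != -2)) ==> (((!(tot == 13)) ==> (!(w >= 1/3 ==> e + w != -6))) && (tot == 13 ==> ((2*tot <= -8 ==> ((!(2*tot <= -8)) && (!((4/3)*tot >= 5 ==> tot != -2)))) && ((!(2*tot <= -8)) ==> (!(e + (1/3)*tot >= -6 ==> e != -13)))))))


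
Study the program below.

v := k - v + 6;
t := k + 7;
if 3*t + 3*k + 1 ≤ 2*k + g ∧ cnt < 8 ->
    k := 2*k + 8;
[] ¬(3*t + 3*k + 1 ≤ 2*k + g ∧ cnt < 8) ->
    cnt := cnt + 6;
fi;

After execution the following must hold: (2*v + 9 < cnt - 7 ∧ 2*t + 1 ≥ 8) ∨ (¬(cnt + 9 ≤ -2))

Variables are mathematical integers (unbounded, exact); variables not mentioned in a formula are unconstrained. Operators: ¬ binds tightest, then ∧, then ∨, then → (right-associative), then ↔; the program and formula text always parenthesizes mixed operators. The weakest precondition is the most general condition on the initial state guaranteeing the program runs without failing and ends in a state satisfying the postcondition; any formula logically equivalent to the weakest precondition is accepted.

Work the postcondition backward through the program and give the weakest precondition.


Working backward. After the program, the postcondition (2*v + 9 < cnt - 7 ∧ 2*t + 1 ≥ 8) ∨ (¬(cnt + 9 ≤ -2)) must hold; in canonical form it is (2*v < cnt - 16 ∧ 2*t ≥ 7) ∨ (¬(cnt ≤ -11)).
Then branch requires (2*v < cnt - 16 ∧ 2*t ≥ 7) ∨ (¬(cnt ≤ -11)); else branch requires (2*v < cnt - 10 ∧ 2*t ≥ 7) ∨ (¬(cnt ≤ -17)).
Before the if: ((k + 3*t ≤ g - 1 ∧ cnt < 8) → ((2*v < cnt - 16 ∧ 2*t ≥ 7) ∨ (¬(cnt ≤ -11)))) ∧ ((¬(k + 3*t ≤ g - 1 ∧ cnt < 8)) → ((2*v < cnt - 10 ∧ 2*t ≥ 7) ∨ (¬(cnt ≤ -17))))
Before t := k + 7: ((4*k ≤ g - 22 ∧ cnt < 8) → ((2*v < cnt - 16 ∧ 2*k ≥ -7) ∨ (¬(cnt ≤ -11)))) ∧ ((¬(4*k ≤ g - 22 ∧ cnt < 8)) → ((2*v < cnt - 10 ∧ 2*k ≥ -7) ∨ (¬(cnt ≤ -17))))
Before v := k - v + 6: ((4*k ≤ g - 22 ∧ cnt < 8) → ((2*k < cnt + 2*v - 28 ∧ 2*k ≥ -7) ∨ (¬(cnt ≤ -11)))) ∧ ((¬(4*k ≤ g - 22 ∧ cnt < 8)) → ((2*k < cnt + 2*v - 22 ∧ 2*k ≥ -7) ∨ (¬(cnt ≤ -17))))
Answer: WP = ((4*k ≤ g - 22 ∧ cnt < 8) → ((2*k < cnt + 2*v - 28 ∧ 2*k ≥ -7) ∨ (¬(cnt ≤ -11)))) ∧ ((¬(4*k ≤ g - 22 ∧ cnt < 8)) → ((2*k < cnt + 2*v - 22 ∧ 2*k ≥ -7) ∨ (¬(cnt ≤ -17))))


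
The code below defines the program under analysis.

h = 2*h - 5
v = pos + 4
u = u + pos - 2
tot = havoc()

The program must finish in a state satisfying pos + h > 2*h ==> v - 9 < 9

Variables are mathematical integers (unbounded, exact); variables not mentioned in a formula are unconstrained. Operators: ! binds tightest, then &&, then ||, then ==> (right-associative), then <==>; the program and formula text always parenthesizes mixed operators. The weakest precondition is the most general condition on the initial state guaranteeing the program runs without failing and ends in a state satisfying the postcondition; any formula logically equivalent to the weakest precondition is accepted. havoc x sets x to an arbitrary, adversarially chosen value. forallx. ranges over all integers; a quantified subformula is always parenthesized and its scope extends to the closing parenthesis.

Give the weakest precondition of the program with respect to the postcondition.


Working backward. After the program, the postcondition pos + h > 2*h ==> v - 9 < 9 must hold; in canonical form it is pos > h ==> v < 18.
Before havoc tot: pos > h ==> v < 18
Before u := u + pos - 2: pos > h ==> v < 18
Before v := pos + 4: pos > h ==> pos < 14
Before h := 2*h - 5: pos > 2*h - 5 ==> pos < 14
Answer: WP = pos > 2*h - 5 ==> pos < 14


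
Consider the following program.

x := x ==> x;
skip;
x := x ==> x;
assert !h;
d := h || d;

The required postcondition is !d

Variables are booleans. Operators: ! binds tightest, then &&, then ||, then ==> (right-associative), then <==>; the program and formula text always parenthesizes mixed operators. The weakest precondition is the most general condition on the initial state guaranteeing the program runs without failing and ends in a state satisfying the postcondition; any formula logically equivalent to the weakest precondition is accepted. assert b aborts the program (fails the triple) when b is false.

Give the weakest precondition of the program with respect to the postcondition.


Working backward. After the program, !d must hold.
Before d := h || d: !(h || d)
Before assert !h: (!h) && (!(h || d))
Before x := x ==> x: (!h) && (!(h || d))
Before skip: (!h) && (!(h || d))
Before x := x ==> x: (!h) && (!(h || d))
Answer: WP = (!h) && (!(h || d))


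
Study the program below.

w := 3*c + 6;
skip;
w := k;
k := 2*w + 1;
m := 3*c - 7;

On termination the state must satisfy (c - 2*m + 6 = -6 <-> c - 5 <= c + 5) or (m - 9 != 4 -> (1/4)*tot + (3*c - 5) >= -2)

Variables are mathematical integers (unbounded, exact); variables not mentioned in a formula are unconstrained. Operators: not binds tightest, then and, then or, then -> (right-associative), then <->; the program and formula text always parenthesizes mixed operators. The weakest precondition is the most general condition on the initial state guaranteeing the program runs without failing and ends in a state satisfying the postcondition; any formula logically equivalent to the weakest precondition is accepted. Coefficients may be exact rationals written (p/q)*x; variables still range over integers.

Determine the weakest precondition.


Working backward. After the program, the postcondition (c - 2*m + 6 = -6 <-> c - 5 <= c + 5) or (m - 9 != 4 -> (1/4)*tot + (3*c - 5) >= -2) must hold; in canonical form it is c = 2*m - 12 or (m != 13 -> 3*c + (1/4)*tot >= 3).
Before m := 3*c - 7: 5*c = 26 or (3*c != 20 -> 3*c + (1/4)*tot >= 3)
Before k := 2*w + 1: 5*c = 26 or (3*c != 20 -> 3*c + (1/4)*tot >= 3)
Before w := k: 5*c = 26 or (3*c != 20 -> 3*c + (1/4)*tot >= 3)
Before skip: 5*c = 26 or (3*c != 20 -> 3*c + (1/4)*tot >= 3)
Before w := 3*c + 6: 5*c = 26 or (3*c != 20 -> 3*c + (1/4)*tot >= 3)
Answer: WP = 5*c = 26 or (3*c != 20 -> 3*c + (1/4)*tot >= 3)


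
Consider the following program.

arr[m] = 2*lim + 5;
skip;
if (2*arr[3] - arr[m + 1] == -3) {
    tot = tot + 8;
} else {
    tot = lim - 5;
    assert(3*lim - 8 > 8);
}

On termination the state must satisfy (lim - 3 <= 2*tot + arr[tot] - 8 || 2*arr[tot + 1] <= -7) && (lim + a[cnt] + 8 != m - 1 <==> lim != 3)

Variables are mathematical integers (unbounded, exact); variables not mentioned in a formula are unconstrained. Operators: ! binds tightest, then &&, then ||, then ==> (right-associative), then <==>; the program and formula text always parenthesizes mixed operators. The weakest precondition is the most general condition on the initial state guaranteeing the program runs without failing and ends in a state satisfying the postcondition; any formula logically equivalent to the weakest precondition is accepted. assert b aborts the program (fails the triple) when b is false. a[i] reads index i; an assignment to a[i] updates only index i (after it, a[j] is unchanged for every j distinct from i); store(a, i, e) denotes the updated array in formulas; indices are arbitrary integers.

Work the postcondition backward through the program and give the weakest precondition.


Working backward. After the program, the postcondition (lim - 3 <= 2*tot + arr[tot] - 8 || 2*arr[tot + 1] <= -7) && (lim + a[cnt] + 8 != m - 1 <==> lim != 3) must hold; in canonical form it is (lim <= arr[tot] + 2*tot - 5 || 2*arr[tot + 1] <= -7) && (a[cnt] + lim != m - 9 <==> lim != 3).
Then branch requires (lim <= arr[tot + 8] + 2*tot + 11 || 2*arr[tot + 9] <= -7) && (a[cnt] + lim != m - 9 <==> lim != 3); else branch requires 3*lim > 16 && (arr[lim - 5] + lim >= 15 || 2*arr[lim - 4] <= -7) && (a[cnt] + lim != m - 9 <==> lim != 3).
Before the if: (2*arr[3] == arr[m + 1] - 3 ==> ((lim <= arr[tot + 8] + 2*tot + 11 || 2*arr[tot + 9] <= -7) && (a[cnt] + lim != m - 9 <==> lim != 3))) && ((!(2*arr[3] == arr[m + 1] - 3)) ==> (3*lim > 16 && (arr[lim - 5] + lim >= 15 || 2*arr[lim - 4] <= -7) && (a[cnt] + lim != m - 9 <==> lim != 3)))
Before skip: (2*arr[3] == arr[m + 1] - 3 ==> ((lim <= arr[tot + 8] + 2*tot + 11 || 2*arr[tot + 9] <= -7) && (a[cnt] + lim != m - 9 <==> lim != 3))) && ((!(2*arr[3] == arr[m + 1] - 3)) ==> (3*lim > 16 && (arr[lim - 5] + lim >= 15 || 2*arr[lim - 4] <= -7) && (a[cnt] + lim != m - 9 <==> lim != 3)))
Before arr[m] := 2*lim + 5: (2*store(arr, m, 2*lim + 5)[3] == store(arr, m, 2*lim + 5)[m + 1] - 3 ==> ((lim <= store(arr, m, 2*lim + 5)[tot + 8] + 2*tot + 11 || 2*store(arr, m, 2*lim + 5)[tot + 9] <= -7) && (a[cnt] + lim != m - 9 <==> lim != 3))) && ((!(2*store(arr, m, 2*lim + 5)[3] == store(arr, m, 2*lim + 5)[m + 1] - 3)) ==> (3*lim > 16 && (store(arr, m, 2*lim + 5)[lim - 5] + lim >= 15 || 2*store(arr, m, 2*lim + 5)[lim - 4] <= -7) && (a[cnt] + lim != m - 9 <==> lim != 3)))
Answer: WP = (2*store(arr, m, 2*lim + 5)[3] == store(arr, m, 2*lim + 5)[m + 1] - 3 ==> ((lim <= store(arr, m, 2*lim + 5)[tot + 8] + 2*tot + 11 || 2*store(arr, m, 2*lim + 5)[tot + 9] <= -7) && (a[cnt] + lim != m - 9 <==> lim != 3))) && ((!(2*store(arr, m, 2*lim + 5)[3] == store(arr, m, 2*lim + 5)[m + 1] - 3)) ==> (3*lim > 16 && (store(arr, m, 2*lim + 5)[lim - 5] + lim >= 15 || 2*store(arr, m, 2*lim + 5)[lim - 4] <= -7) && (a[cnt] + lim != m - 9 <==> lim != 3)))


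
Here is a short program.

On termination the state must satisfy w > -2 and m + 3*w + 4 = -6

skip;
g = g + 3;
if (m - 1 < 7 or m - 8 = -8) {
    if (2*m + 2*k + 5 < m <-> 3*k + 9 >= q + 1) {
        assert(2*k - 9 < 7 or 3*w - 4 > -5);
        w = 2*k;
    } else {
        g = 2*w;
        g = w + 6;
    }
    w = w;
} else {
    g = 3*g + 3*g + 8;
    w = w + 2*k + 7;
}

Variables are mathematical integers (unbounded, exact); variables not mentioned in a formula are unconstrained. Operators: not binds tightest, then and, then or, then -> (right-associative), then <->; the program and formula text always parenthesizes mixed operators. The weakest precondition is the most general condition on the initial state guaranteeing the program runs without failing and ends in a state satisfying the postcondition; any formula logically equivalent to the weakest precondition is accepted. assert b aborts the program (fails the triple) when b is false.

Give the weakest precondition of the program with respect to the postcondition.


Working backward. After the program, the postcondition w > -2 and m + 3*w + 4 = -6 must hold; in canonical form it is w > -2 and m + 3*w = -10.
Then branch requires ((2*k + m < -5 <-> 3*k >= q - 8) -> ((2*k < 16 or 3*w > -1) and 2*k > -2 and 6*k + m = -10)) and ((not (2*k + m < -5 <-> 3*k >= q - 8)) -> (w > -2 and m + 3*w = -10)); else branch requires 2*k + w > -9 and 6*k + m + 3*w = -31.
Before the if: ((m < 8 or m = 0) -> (((2*k + m < -5 <-> 3*k >= q - 8) -> ((2*k < 16 or 3*w > -1) and 2*k > -2 and 6*k + m = -10)) and ((not (2*k + m < -5 <-> 3*k >= q - 8)) -> (w > -2 and m + 3*w = -10)))) and ((not (m < 8 or m = 0)) -> (2*k + w > -9 and 6*k + m + 3*w = -31))
Before g := g + 3: ((m < 8 or m = 0) -> (((2*k + m < -5 <-> 3*k >= q - 8) -> ((2*k < 16 or 3*w > -1) and 2*k > -2 and 6*k + m = -10)) and ((not (2*k + m < -5 <-> 3*k >= q - 8)) -> (w > -2 and m + 3*w = -10)))) and ((not (m < 8 or m = 0)) -> (2*k + w > -9 and 6*k + m + 3*w = -31))
Before skip: ((m < 8 or m = 0) -> (((2*k + m < -5 <-> 3*k >= q - 8) -> ((2*k < 16 or 3*w > -1) and 2*k > -2 and 6*k + m = -10)) and ((not (2*k + m < -5 <-> 3*k >= q - 8)) -> (w > -2 and m + 3*w = -10)))) and ((not (m < 8 or m = 0)) -> (2*k + w > -9 and 6*k + m + 3*w = -31))
Answer: WP = ((m < 8 or m = 0) -> (((2*k + m < -5 <-> 3*k >= q - 8) -> ((2*k < 16 or 3*w > -1) and 2*k > -2 and 6*k + m = -10)) and ((not (2*k + m < -5 <-> 3*k >= q - 8)) -> (w > -2 and m + 3*w = -10)))) and ((not (m < 8 or m = 0)) -> (2*k + w > -9 and 6*k + m + 3*w = -31))


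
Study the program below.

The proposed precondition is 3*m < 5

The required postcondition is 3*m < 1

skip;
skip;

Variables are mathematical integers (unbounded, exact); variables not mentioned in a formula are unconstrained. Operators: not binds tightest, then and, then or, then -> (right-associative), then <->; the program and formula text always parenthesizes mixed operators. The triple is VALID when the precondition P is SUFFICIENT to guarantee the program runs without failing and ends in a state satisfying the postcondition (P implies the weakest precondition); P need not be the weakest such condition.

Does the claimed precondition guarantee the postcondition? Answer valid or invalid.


Working backward. After the program, 3*m < 1 must hold.
Before skip: 3*m < 1
Before skip: 3*m < 1
The weakest precondition is 3*m < 1.
Check whether 3*m < 5 implies it.
Countermodel: at the initial state m = 1, the precondition holds but the weakest precondition fails.
Answer: invalid


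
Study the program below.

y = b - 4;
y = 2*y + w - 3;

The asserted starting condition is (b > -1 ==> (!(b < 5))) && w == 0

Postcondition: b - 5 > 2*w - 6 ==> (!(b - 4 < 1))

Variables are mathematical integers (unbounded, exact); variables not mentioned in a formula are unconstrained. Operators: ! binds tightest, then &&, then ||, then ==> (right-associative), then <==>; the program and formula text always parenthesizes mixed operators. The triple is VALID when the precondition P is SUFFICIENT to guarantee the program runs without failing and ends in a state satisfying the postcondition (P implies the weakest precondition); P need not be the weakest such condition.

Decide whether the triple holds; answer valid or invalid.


Working backward. After the program, the postcondition b - 5 > 2*w - 6 ==> (!(b - 4 < 1)) must hold; in canonical form it is b > 2*w - 1 ==> (!(b < 5)).
Before y := 2*y + w - 3: b > 2*w - 1 ==> (!(b < 5))
Before y := b - 4: b > 2*w - 1 ==> (!(b < 5))
The weakest precondition is b > 2*w - 1 ==> (!(b < 5)).
Check whether (b > -1 ==> (!(b < 5))) && w == 0 implies it.
Every state satisfying the precondition satisfies the weakest precondition: the implication holds.
Answer: valid


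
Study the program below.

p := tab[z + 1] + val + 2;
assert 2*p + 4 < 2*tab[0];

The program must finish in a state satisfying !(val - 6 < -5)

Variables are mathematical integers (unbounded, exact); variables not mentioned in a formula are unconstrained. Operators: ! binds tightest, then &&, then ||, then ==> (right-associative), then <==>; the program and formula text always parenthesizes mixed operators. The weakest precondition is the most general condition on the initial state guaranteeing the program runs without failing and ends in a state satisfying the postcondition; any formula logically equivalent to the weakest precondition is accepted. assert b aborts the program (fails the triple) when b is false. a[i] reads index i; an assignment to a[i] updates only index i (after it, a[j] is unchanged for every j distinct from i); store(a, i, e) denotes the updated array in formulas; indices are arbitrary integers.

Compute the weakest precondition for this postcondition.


Working backward. After the program, the postcondition !(val - 6 < -5) must hold; in canonical form it is !(val < 1).
Before assert 2*p + 4 < 2*tab[0]: 2*p < 2*tab[0] - 4 && (!(val < 1))
Before p := tab[z + 1] + val + 2: 2*tab[z + 1] + 2*val < 2*tab[0] - 8 && (!(val < 1))
Answer: WP = 2*tab[z + 1] + 2*val < 2*tab[0] - 8 && (!(val < 1))


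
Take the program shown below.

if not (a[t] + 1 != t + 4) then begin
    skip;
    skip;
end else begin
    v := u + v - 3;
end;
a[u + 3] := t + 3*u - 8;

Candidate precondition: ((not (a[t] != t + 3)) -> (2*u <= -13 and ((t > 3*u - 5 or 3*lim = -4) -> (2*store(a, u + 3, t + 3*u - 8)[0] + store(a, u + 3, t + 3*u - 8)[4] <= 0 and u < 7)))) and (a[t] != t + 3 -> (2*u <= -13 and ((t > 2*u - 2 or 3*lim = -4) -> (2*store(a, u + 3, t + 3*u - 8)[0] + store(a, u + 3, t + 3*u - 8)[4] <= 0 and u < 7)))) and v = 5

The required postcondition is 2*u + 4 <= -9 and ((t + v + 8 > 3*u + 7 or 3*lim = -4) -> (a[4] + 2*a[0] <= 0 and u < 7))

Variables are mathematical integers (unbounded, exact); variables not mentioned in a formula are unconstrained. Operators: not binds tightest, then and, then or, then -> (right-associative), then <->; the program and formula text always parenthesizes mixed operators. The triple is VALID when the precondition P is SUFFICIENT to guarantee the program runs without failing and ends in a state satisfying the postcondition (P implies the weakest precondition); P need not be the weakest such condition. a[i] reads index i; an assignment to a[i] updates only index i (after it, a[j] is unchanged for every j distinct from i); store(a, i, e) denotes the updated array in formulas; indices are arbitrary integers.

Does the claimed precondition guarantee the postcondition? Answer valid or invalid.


Working backward. After the program, the postcondition 2*u + 4 <= -9 and ((t + v + 8 > 3*u + 7 or 3*lim = -4) -> (a[4] + 2*a[0] <= 0 and u < 7)) must hold; in canonical form it is 2*u <= -13 and ((t + v > 3*u - 1 or 3*lim = -4) -> (2*a[0] + a[4] <= 0 and u < 7)).
Before a[u + 3] := t + 3*u - 8: 2*u <= -13 and ((t + v > 3*u - 1 or 3*lim = -4) -> (2*store(a, u + 3, t + 3*u - 8)[0] + store(a, u + 3, t + 3*u - 8)[4] <= 0 and u < 7))
Then branch requires 2*u <= -13 and ((t + v > 3*u - 1 or 3*lim = -4) -> (2*store(a, u + 3, t + 3*u - 8)[0] + store(a, u + 3, t + 3*u - 8)[4] <= 0 and u < 7)); else branch requires 2*u <= -13 and ((t + v > 2*u + 2 or 3*lim = -4) -> (2*store(a, u + 3, t + 3*u - 8)[0] + store(a, u + 3, t + 3*u - 8)[4] <= 0 and u < 7)).
Before the if: ((not (a[t] != t + 3)) -> (2*u <= -13 and ((t + v > 3*u - 1 or 3*lim = -4) -> (2*store(a, u + 3, t + 3*u - 8)[0] + store(a, u + 3, t + 3*u - 8)[4] <= 0 and u < 7)))) and (a[t] != t + 3 -> (2*u <= -13 and ((t + v > 2*u + 2 or 3*lim = -4) -> (2*store(a, u + 3, t + 3*u - 8)[0] + store(a, u + 3, t + 3*u - 8)[4] <= 0 and u < 7))))
The weakest precondition is ((not (a[t] != t + 3)) -> (2*u <= -13 and ((t + v > 3*u - 1 or 3*lim = -4) -> (2*store(a, u + 3, t + 3*u - 8)[0] + store(a, u + 3, t + 3*u - 8)[4] <= 0 and u < 7)))) and (a[t] != t + 3 -> (2*u <= -13 and ((t + v > 2*u + 2 or 3*lim = -4) -> (2*store(a, u + 3, t + 3*u - 8)[0] + store(a, u + 3, t + 3*u - 8)[4] <= 0 and u < 7)))).
Check whether ((not (a[t] != t + 3)) -> (2*u <= -13 and ((t > 3*u - 5 or 3*lim = -4) -> (2*store(a, u + 3, t + 3*u - 8)[0] + store(a, u + 3, t + 3*u - 8)[4] <= 0 and u < 7)))) and (a[t] != t + 3 -> (2*u <= -13 and ((t > 2*u - 2 or 3*lim = -4) -> (2*store(a, u + 3, t + 3*u - 8)[0] + store(a, u + 3, t + 3*u - 8)[4] <= 0 and u < 7)))) and v = 5 implies it.
Countermodel: at the initial state a = {[-16] = -14, [-4] = 5, [0] = 30152, [4] = -60303, elsewhere 5}, lim = 0, t = -16, u = -7, v = 5, the precondition holds but the weakest precondition fails.
Answer: invalid


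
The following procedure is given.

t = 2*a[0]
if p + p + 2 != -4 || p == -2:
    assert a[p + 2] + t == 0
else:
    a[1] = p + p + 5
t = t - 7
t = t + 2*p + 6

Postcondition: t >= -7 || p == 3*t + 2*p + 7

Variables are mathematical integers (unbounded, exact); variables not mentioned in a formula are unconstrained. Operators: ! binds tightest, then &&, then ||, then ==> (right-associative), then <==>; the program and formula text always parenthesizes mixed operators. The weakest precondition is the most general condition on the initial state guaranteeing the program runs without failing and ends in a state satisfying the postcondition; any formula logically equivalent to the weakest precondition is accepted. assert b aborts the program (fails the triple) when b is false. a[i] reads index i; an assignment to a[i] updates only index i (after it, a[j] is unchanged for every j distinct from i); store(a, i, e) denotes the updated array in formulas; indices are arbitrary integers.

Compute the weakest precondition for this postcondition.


Working backward. After the program, the postcondition t >= -7 || p == 3*t + 2*p + 7 must hold; in canonical form it is t >= -7 || p + 3*t == -7.
Before t := t + 2*p + 6: 2*p + t >= -13 || 7*p + 3*t == -25
Before t := t - 7: 2*p + t >= -6 || 7*p + 3*t == -4
Then branch requires a[p + 2] + t == 0 && (2*p + t >= -6 || 7*p + 3*t == -4); else branch requires 2*p + t >= -6 || 7*p + 3*t == -4.
Before the if: ((2*p != -6 || p == -2) ==> (a[p + 2] + t == 0 && (2*p + t >= -6 || 7*p + 3*t == -4))) && ((!(2*p != -6 || p == -2)) ==> (2*p + t >= -6 || 7*p + 3*t == -4))
Before t := 2*a[0]: ((2*p != -6 || p == -2) ==> (a[p + 2] + 2*a[0] == 0 && (2*a[0] + 2*p >= -6 || 6*a[0] + 7*p == -4))) && ((!(2*p != -6 || p == -2)) ==> (2*a[0] + 2*p >= -6 || 6*a[0] + 7*p == -4))
Answer: WP = ((2*p != -6 || p == -2) ==> (a[p + 2] + 2*a[0] == 0 && (2*a[0] + 2*p >= -6 || 6*a[0] + 7*p == -4))) && ((!(2*p != -6 || p == -2)) ==> (2*a[0] + 2*p >= -6 || 6*a[0] + 7*p == -4))


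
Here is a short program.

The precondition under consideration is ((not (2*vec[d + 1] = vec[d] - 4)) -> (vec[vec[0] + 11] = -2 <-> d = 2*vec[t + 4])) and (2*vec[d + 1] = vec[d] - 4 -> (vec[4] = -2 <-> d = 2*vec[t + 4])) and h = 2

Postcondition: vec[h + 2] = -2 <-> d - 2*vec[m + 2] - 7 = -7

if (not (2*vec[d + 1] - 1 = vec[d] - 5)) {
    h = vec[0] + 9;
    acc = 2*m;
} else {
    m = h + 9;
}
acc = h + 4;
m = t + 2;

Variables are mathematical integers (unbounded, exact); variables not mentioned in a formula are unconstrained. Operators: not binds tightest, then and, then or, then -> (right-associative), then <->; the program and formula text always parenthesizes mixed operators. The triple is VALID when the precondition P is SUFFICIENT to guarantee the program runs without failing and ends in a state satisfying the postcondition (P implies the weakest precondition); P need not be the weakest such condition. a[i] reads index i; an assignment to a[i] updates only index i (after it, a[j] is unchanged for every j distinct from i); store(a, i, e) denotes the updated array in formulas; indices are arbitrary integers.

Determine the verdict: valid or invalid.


Working backward. After the program, the postcondition vec[h + 2] = -2 <-> d - 2*vec[m + 2] - 7 = -7 must hold; in canonical form it is vec[h + 2] = -2 <-> d = 2*vec[m + 2].
Before m := t + 2: vec[h + 2] = -2 <-> d = 2*vec[t + 4]
Before acc := h + 4: vec[h + 2] = -2 <-> d = 2*vec[t + 4]
Then branch requires vec[vec[0] + 11] = -2 <-> d = 2*vec[t + 4]; else branch requires vec[h + 2] = -2 <-> d = 2*vec[t + 4].
Before the if: ((not (2*vec[d + 1] = vec[d] - 4)) -> (vec[vec[0] + 11] = -2 <-> d = 2*vec[t + 4])) and (2*vec[d + 1] = vec[d] - 4 -> (vec[h + 2] = -2 <-> d = 2*vec[t + 4]))
The weakest precondition is ((not (2*vec[d + 1] = vec[d] - 4)) -> (vec[vec[0] + 11] = -2 <-> d = 2*vec[t + 4])) and (2*vec[d + 1] = vec[d] - 4 -> (vec[h + 2] = -2 <-> d = 2*vec[t + 4])).
Check whether ((not (2*vec[d + 1] = vec[d] - 4)) -> (vec[vec[0] + 11] = -2 <-> d = 2*vec[t + 4])) and (2*vec[d + 1] = vec[d] - 4 -> (vec[4] = -2 <-> d = 2*vec[t + 4])) and h = 2 implies it.
Every state satisfying the precondition satisfies the weakest precondition: the implication holds.
Answer: valid


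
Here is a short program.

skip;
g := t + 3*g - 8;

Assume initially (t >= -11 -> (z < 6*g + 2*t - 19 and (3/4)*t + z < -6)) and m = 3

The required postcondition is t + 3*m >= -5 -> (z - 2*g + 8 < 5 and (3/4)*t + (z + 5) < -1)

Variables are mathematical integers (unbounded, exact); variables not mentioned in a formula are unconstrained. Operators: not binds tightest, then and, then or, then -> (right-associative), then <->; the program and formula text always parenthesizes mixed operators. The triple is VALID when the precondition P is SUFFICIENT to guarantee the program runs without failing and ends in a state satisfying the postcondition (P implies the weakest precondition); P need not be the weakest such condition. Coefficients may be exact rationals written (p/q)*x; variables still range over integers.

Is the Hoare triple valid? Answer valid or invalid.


Working backward. After the program, the postcondition t + 3*m >= -5 -> (z - 2*g + 8 < 5 and (3/4)*t + (z + 5) < -1) must hold; in canonical form it is 3*m + t >= -5 -> (z < 2*g - 3 and (3/4)*t + z < -6).
Before g := t + 3*g - 8: 3*m + t >= -5 -> (z < 6*g + 2*t - 19 and (3/4)*t + z < -6)
Before skip: 3*m + t >= -5 -> (z < 6*g + 2*t - 19 and (3/4)*t + z < -6)
The weakest precondition is 3*m + t >= -5 -> (z < 6*g + 2*t - 19 and (3/4)*t + z < -6).
Check whether (t >= -11 -> (z < 6*g + 2*t - 19 and (3/4)*t + z < -6)) and m = 3 implies it.
Countermodel: at the initial state g = 0, m = 3, t = -12, z = 0, the precondition holds but the weakest precondition fails.
Answer: invalid


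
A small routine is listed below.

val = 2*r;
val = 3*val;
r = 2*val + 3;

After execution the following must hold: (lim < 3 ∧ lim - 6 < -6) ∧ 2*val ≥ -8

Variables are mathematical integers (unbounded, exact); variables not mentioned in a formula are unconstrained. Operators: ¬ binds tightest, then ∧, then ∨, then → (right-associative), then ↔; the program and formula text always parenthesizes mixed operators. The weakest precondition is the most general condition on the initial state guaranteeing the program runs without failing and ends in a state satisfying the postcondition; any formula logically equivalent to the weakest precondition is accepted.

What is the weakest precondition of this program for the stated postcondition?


Working backward. After the program, the postcondition (lim < 3 ∧ lim - 6 < -6) ∧ 2*val ≥ -8 must hold; in canonical form it is lim < 3 ∧ lim < 0 ∧ 2*val ≥ -8.
Before r := 2*val + 3: lim < 3 ∧ lim < 0 ∧ 2*val ≥ -8
Before val := 3*val: lim < 3 ∧ lim < 0 ∧ 6*val ≥ -8
Before val := 2*r: lim < 3 ∧ lim < 0 ∧ 12*r ≥ -8
Answer: WP = lim < 3 ∧ lim < 0 ∧ 12*r ≥ -8


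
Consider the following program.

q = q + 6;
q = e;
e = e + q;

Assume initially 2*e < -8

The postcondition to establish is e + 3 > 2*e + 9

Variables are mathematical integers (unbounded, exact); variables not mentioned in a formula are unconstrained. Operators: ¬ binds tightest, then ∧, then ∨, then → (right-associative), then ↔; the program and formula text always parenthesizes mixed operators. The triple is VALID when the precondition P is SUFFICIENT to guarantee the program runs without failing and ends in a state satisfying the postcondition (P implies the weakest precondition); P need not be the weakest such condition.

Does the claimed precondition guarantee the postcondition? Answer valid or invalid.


Working backward. After the program, the postcondition e + 3 > 2*e + 9 must hold; in canonical form it is e < -6.
Before e := e + q: e + q < -6
Before q := e: 2*e < -6
Before q := q + 6: 2*e < -6
The weakest precondition is 2*e < -6.
Check whether 2*e < -8 implies it.
Every state satisfying the precondition satisfies the weakest precondition: the implication holds.
Answer: valid


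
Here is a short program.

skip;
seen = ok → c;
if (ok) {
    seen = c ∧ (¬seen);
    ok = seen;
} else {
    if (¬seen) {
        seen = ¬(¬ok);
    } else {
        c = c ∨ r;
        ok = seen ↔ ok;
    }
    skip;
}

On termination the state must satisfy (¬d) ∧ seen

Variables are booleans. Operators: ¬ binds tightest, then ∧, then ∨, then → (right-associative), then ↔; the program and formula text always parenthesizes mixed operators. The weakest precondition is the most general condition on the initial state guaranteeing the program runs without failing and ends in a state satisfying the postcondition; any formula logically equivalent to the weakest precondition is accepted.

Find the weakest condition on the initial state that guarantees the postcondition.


Working backward. After the program, (¬d) ∧ seen must hold.
Then branch requires (¬d) ∧ c ∧ (¬seen); else branch requires ((¬seen) → ((¬d) ∧ ok)) ∧ (seen → ((¬d) ∧ seen)).
Before the if: (ok → ((¬d) ∧ c ∧ (¬seen))) ∧ ((¬ok) → (((¬seen) → ((¬d) ∧ ok)) ∧ (seen → ((¬d) ∧ seen))))
Before seen := ok → c: (ok → ((¬d) ∧ c ∧ (¬(ok → c)))) ∧ ((¬ok) → (((¬(ok → c)) → ((¬d) ∧ ok)) ∧ ((ok → c) → ((¬d) ∧ (ok → c)))))
Before skip: (ok → ((¬d) ∧ c ∧ (¬(ok → c)))) ∧ ((¬ok) → (((¬(ok → c)) → ((¬d) ∧ ok)) ∧ ((ok → c) → ((¬d) ∧ (ok → c)))))
Answer: WP = (ok → ((¬d) ∧ c ∧ (¬(ok → c)))) ∧ ((¬ok) → (((¬(ok → c)) → ((¬d) ∧ ok)) ∧ ((ok → c) → ((¬d) ∧ (ok → c)))))


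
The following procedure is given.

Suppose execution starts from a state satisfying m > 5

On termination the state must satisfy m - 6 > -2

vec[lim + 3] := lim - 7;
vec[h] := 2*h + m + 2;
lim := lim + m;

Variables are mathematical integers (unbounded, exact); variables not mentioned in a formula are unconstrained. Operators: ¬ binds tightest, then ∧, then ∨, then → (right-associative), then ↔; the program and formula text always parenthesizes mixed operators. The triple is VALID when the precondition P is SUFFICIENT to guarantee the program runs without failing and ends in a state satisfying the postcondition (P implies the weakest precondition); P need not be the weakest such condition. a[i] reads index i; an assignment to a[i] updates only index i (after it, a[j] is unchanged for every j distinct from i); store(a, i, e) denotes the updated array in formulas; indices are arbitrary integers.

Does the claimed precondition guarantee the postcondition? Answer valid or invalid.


Working backward. After the program, the postcondition m - 6 > -2 must hold; in canonical form it is m > 4.
Before lim := lim + m: m > 4
Before vec[h] := 2*h + m + 2: m > 4
Before vec[lim + 3] := lim - 7: m > 4
The weakest precondition is m > 4.
Check whether m > 5 implies it.
Every state satisfying the precondition satisfies the weakest precondition: the implication holds.
Answer: valid


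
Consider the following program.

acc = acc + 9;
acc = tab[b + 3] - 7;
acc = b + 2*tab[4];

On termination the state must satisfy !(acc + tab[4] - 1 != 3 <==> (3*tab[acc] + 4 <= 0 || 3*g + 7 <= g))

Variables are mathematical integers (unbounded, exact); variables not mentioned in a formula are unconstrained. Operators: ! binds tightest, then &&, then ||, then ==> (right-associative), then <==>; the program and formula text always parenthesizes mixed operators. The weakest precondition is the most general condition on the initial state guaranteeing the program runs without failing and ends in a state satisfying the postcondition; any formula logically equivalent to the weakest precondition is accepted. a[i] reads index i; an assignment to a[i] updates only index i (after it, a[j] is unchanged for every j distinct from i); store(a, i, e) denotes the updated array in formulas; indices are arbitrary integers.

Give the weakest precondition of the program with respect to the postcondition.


Working backward. After the program, the postcondition !(acc + tab[4] - 1 != 3 <==> (3*tab[acc] + 4 <= 0 || 3*g + 7 <= g)) must hold; in canonical form it is !(tab[4] + acc != 4 <==> (3*tab[acc] <= -4 || 2*g <= -7)).
Before acc := b + 2*tab[4]: !(3*tab[4] + b != 4 <==> (3*tab[2*tab[4] + b] <= -4 || 2*g <= -7))
Before acc := tab[b + 3] - 7: !(3*tab[4] + b != 4 <==> (3*tab[2*tab[4] + b] <= -4 || 2*g <= -7))
Before acc := acc + 9: !(3*tab[4] + b != 4 <==> (3*tab[2*tab[4] + b] <= -4 || 2*g <= -7))
Answer: WP = !(3*tab[4] + b != 4 <==> (3*tab[2*tab[4] + b] <= -4 || 2*g <= -7))
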